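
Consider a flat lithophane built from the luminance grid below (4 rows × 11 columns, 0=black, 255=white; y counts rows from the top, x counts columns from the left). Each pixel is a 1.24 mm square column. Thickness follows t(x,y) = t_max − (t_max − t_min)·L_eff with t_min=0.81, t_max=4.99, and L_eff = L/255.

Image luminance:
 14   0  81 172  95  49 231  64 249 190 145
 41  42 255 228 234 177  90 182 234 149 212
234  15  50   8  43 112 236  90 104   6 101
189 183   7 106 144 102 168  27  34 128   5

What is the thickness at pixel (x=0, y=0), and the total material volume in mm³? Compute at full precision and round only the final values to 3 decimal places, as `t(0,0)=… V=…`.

t(0,0)=4.761 V=205.876

span = t_max - t_min = 4.99 - 0.81 = 4.180
L(0,0) = 14, L_eff = 14/255 = 0.054902
t(0,0) = 4.99 - 4.180·0.054902 = 4.761
Σt over all 4·11 pixels = 284526/2125 ≈ 133.8945882
V = pitch²·Σt = 1.24²·284526/2125 = 205.876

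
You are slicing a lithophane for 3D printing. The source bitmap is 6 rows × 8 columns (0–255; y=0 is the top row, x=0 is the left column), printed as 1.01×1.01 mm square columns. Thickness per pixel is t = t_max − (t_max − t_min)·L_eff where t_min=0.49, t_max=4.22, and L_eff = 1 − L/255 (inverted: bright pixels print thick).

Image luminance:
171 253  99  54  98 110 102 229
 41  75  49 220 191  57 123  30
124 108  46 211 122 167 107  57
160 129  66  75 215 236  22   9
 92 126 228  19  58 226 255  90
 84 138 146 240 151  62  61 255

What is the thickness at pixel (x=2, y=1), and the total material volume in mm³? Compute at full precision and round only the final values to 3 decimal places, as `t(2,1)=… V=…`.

span = t_max - t_min = 4.22 - 0.49 = 3.730
L(2,1) = 49, L_eff = 1 - 49/255 = 0.807843 (inverted)
t(2,1) = 4.22 - 3.730·0.807843 = 1.207
Σt over all 6·8 pixels = 2832911/25500 ≈ 111.0945490
V = pitch²·Σt = 1.01²·2832911/25500 = 113.328

t(2,1)=1.207 V=113.328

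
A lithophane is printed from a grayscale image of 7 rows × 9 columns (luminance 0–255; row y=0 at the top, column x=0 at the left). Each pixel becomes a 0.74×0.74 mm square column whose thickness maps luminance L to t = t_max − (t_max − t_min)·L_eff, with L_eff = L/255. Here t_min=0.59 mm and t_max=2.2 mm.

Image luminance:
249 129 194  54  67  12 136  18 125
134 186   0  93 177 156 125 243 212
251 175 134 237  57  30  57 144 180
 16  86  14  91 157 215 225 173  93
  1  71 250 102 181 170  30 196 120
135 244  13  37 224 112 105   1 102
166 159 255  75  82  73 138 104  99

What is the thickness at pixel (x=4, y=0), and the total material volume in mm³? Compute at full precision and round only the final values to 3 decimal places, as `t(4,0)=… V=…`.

t(4,0)=1.777 V=48.619

span = t_max - t_min = 2.2 - 0.59 = 1.610
L(4,0) = 67, L_eff = 67/255 = 0.262745
t(4,0) = 2.2 - 1.610·0.262745 = 1.777
Σt over all 7·9 pixels = 75467/850 ≈ 88.7847059
V = pitch²·Σt = 0.74²·75467/850 = 48.619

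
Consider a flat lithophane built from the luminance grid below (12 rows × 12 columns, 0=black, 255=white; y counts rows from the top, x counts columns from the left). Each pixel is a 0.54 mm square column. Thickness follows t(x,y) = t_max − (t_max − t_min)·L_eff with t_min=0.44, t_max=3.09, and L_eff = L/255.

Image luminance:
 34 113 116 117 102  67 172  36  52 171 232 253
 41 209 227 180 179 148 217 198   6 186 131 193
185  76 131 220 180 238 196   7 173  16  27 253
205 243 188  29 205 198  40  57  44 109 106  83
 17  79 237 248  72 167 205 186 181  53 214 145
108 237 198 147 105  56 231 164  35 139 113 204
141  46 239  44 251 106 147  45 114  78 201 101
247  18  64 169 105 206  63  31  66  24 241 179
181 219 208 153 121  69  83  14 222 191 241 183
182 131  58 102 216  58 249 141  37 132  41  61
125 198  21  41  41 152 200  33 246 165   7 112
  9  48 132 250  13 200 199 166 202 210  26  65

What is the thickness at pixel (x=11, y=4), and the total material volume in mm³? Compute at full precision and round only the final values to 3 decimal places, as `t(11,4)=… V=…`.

span = t_max - t_min = 3.09 - 0.44 = 2.650
L(11,4) = 145, L_eff = 145/255 = 0.568627
t(11,4) = 3.09 - 2.650·0.568627 = 1.583
Σt over all 12·12 pixels = 36799/150 ≈ 245.3266667
V = pitch²·Σt = 0.54²·36799/150 = 71.537

t(11,4)=1.583 V=71.537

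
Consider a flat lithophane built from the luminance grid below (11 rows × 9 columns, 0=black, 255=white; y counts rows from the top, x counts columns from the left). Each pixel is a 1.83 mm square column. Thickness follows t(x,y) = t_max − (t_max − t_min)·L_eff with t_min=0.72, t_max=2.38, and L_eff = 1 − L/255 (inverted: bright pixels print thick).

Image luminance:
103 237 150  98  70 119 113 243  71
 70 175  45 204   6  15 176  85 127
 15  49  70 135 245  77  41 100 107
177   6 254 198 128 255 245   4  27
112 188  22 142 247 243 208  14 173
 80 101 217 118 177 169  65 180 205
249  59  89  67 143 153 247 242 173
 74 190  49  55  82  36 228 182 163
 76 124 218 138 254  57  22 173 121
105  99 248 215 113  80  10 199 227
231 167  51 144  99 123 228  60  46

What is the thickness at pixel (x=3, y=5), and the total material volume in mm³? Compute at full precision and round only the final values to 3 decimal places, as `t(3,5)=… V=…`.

t(3,5)=1.488 V=522.336

span = t_max - t_min = 2.38 - 0.72 = 1.660
L(3,5) = 118, L_eff = 1 - 118/255 = 0.537255 (inverted)
t(3,5) = 2.38 - 1.660·0.537255 = 1.488
Σt over all 11·9 pixels = 39773/255 ≈ 155.9725490
V = pitch²·Σt = 1.83²·39773/255 = 522.336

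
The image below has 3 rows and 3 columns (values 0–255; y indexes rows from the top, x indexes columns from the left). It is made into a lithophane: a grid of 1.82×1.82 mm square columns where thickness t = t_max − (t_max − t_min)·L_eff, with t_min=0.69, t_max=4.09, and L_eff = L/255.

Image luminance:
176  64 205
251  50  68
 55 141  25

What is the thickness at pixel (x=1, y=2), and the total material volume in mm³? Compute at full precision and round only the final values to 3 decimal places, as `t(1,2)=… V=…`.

t(1,2)=2.210 V=76.218

span = t_max - t_min = 4.09 - 0.69 = 3.400
L(1,2) = 141, L_eff = 141/255 = 0.552941
t(1,2) = 4.09 - 3.400·0.552941 = 2.210
Σt over all 3·3 pixels = 23.01
V = pitch²·Σt = 1.82²·23.01 = 76.218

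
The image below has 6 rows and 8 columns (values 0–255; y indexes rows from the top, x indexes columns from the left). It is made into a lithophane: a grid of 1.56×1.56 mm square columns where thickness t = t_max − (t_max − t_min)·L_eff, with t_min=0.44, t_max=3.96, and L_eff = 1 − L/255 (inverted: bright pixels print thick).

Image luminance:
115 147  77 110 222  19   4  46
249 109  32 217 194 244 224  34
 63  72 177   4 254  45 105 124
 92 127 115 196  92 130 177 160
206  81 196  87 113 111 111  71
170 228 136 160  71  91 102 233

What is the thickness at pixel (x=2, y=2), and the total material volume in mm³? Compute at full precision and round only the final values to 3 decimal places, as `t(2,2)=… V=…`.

t(2,2)=2.883 V=257.761

span = t_max - t_min = 3.96 - 0.44 = 3.520
L(2,2) = 177, L_eff = 1 - 177/255 = 0.305882 (inverted)
t(2,2) = 3.96 - 3.520·0.305882 = 2.883
Σt over all 6·8 pixels = 675224/6375 ≈ 105.9174902
V = pitch²·Σt = 1.56²·675224/6375 = 257.761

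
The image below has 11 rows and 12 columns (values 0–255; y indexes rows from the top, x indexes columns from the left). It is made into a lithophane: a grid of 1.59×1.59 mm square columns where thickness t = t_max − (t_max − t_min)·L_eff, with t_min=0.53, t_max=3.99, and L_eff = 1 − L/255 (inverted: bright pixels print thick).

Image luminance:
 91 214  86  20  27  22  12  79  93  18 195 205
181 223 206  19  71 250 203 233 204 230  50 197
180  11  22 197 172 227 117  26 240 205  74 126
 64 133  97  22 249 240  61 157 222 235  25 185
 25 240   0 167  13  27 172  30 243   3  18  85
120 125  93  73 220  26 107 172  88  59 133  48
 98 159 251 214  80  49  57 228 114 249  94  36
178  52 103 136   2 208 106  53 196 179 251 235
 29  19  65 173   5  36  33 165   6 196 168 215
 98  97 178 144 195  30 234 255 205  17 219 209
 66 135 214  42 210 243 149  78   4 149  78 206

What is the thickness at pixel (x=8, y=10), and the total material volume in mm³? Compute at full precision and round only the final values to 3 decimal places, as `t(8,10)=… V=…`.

span = t_max - t_min = 3.99 - 0.53 = 3.460
L(8,10) = 4, L_eff = 1 - 4/255 = 0.984314 (inverted)
t(8,10) = 3.99 - 3.460·0.984314 = 0.584
Σt over all 11·12 pixels = 627183/2125 ≈ 295.1449412
V = pitch²·Σt = 1.59²·627183/2125 = 746.156

t(8,10)=0.584 V=746.156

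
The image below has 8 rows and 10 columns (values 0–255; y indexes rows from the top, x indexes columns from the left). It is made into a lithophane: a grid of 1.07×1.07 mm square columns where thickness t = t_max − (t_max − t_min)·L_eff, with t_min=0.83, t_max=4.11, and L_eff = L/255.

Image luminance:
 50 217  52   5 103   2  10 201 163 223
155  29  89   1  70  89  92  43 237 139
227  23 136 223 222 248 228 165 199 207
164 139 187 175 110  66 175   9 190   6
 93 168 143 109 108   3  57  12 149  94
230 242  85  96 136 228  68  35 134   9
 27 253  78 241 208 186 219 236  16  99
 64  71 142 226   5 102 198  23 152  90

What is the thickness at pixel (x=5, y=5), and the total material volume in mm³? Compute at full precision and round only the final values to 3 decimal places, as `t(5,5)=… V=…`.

span = t_max - t_min = 4.11 - 0.83 = 3.280
L(5,5) = 228, L_eff = 228/255 = 0.894118
t(5,5) = 4.11 - 3.280·0.894118 = 1.177
Σt over all 8·10 pixels = 1283972/6375 ≈ 201.4073725
V = pitch²·Σt = 1.07²·1283972/6375 = 230.591

t(5,5)=1.177 V=230.591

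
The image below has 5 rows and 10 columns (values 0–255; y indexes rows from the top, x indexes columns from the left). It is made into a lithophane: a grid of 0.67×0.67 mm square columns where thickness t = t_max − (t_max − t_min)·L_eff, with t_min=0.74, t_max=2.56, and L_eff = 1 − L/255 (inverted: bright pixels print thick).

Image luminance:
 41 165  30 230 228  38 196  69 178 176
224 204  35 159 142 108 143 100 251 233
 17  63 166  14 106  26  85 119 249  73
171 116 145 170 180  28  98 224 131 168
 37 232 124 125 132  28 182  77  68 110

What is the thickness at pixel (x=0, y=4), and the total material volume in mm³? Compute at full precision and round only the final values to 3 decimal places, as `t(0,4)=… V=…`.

span = t_max - t_min = 2.56 - 0.74 = 1.820
L(0,4) = 37, L_eff = 1 - 37/255 = 0.854902 (inverted)
t(0,4) = 2.56 - 1.820·0.854902 = 1.004
Σt over all 5·10 pixels = 175904/2125 ≈ 82.7783529
V = pitch²·Σt = 0.67²·175904/2125 = 37.159

t(0,4)=1.004 V=37.159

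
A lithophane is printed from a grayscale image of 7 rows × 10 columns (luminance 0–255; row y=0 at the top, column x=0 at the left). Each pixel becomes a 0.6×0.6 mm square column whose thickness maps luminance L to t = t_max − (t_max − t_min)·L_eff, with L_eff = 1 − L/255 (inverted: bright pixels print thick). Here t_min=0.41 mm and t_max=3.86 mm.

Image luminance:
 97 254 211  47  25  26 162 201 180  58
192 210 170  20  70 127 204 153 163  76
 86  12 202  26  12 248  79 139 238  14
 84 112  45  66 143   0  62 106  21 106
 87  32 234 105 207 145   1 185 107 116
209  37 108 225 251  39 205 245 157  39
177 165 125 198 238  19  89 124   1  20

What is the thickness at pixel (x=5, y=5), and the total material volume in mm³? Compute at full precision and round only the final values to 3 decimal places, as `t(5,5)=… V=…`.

t(5,5)=0.938 V=50.938

span = t_max - t_min = 3.86 - 0.41 = 3.450
L(5,5) = 39, L_eff = 1 - 39/255 = 0.847059 (inverted)
t(5,5) = 3.86 - 3.450·0.847059 = 0.938
Σt over all 7·10 pixels = 240541/1700 ≈ 141.4947059
V = pitch²·Σt = 0.6²·240541/1700 = 50.938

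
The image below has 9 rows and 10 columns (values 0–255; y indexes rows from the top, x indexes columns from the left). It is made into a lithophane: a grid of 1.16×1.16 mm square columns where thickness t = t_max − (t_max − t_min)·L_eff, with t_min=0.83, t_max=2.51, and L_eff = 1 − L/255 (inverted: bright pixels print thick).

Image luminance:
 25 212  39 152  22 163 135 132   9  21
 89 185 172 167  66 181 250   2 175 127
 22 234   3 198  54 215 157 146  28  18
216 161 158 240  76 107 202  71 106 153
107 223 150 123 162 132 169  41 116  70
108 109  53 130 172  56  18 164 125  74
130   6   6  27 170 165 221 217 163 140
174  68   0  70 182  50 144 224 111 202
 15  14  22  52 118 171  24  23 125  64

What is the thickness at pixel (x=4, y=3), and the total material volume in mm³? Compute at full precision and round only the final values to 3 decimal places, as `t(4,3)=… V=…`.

t(4,3)=1.331 V=191.730

span = t_max - t_min = 2.51 - 0.83 = 1.680
L(4,3) = 76, L_eff = 1 - 76/255 = 0.701961 (inverted)
t(4,3) = 2.51 - 1.680·0.701961 = 1.331
Σt over all 9·10 pixels = 605567/4250 ≈ 142.4863529
V = pitch²·Σt = 1.16²·605567/4250 = 191.730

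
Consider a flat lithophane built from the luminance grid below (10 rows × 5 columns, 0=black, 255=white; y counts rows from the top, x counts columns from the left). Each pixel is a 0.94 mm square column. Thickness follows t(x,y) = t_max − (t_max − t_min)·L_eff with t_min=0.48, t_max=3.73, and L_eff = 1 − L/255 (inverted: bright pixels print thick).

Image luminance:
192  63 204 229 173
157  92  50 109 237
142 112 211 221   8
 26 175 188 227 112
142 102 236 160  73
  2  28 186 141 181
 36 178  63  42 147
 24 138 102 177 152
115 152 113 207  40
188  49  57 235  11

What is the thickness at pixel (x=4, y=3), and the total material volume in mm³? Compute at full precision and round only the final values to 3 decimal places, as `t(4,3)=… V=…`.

t(4,3)=1.907 V=93.337

span = t_max - t_min = 3.73 - 0.48 = 3.250
L(4,3) = 112, L_eff = 1 - 112/255 = 0.560784 (inverted)
t(4,3) = 3.73 - 3.250·0.560784 = 1.907
Σt over all 10·5 pixels = 7183/68 ≈ 105.6323529
V = pitch²·Σt = 0.94²·7183/68 = 93.337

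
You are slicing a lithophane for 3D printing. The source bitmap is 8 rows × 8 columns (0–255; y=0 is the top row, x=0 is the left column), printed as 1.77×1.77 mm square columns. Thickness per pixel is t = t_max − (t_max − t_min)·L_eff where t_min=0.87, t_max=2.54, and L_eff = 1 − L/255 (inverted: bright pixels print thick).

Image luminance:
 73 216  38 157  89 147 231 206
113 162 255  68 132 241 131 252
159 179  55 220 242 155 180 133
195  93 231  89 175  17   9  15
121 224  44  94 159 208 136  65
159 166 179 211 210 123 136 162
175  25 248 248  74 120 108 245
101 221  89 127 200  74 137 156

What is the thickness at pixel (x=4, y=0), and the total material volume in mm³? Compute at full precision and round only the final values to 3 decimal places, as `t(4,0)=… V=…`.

t(4,0)=1.453 V=367.365

span = t_max - t_min = 2.54 - 0.87 = 1.670
L(4,0) = 89, L_eff = 1 - 89/255 = 0.650980 (inverted)
t(4,0) = 2.54 - 1.670·0.650980 = 1.453
Σt over all 8·8 pixels = 2990141/25500 ≈ 117.2604314
V = pitch²·Σt = 1.77²·2990141/25500 = 367.365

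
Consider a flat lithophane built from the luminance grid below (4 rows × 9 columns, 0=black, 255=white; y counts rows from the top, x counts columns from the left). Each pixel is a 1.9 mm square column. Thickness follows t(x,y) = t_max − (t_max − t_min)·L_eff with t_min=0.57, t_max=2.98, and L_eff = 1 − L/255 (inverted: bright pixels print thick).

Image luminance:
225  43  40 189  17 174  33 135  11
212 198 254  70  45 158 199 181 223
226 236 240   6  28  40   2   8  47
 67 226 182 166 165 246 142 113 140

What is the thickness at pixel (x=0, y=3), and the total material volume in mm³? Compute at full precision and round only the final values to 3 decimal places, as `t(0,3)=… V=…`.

span = t_max - t_min = 2.98 - 0.57 = 2.410
L(0,3) = 67, L_eff = 1 - 67/255 = 0.737255 (inverted)
t(0,3) = 2.98 - 2.410·0.737255 = 1.203
Σt over all 4·9 pixels = 1652827/25500 ≈ 64.8167451
V = pitch²·Σt = 1.9²·1652827/25500 = 233.988

t(0,3)=1.203 V=233.988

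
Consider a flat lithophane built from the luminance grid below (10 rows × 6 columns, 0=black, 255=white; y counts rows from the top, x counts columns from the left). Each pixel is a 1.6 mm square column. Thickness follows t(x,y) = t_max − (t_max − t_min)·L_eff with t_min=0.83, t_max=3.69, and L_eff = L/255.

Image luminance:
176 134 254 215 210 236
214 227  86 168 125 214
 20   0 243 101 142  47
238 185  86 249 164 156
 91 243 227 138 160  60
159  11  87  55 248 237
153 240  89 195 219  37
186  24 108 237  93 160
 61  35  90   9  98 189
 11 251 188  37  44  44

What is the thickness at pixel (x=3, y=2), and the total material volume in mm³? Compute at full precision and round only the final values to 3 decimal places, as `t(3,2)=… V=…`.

span = t_max - t_min = 3.69 - 0.83 = 2.860
L(3,2) = 101, L_eff = 101/255 = 0.396078
t(3,2) = 3.69 - 2.860·0.396078 = 2.557
Σt over all 10·6 pixels = 810539/6375 ≈ 127.1433725
V = pitch²·Σt = 1.6²·810539/6375 = 325.487

t(3,2)=2.557 V=325.487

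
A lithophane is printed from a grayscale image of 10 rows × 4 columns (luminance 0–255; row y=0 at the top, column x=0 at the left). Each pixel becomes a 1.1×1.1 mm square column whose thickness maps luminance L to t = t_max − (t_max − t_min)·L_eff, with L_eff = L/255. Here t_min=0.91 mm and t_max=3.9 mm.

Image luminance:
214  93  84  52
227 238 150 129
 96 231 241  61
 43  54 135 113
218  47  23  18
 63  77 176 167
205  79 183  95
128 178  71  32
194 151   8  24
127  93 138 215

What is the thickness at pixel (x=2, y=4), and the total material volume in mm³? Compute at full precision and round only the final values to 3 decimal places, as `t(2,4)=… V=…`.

span = t_max - t_min = 3.9 - 0.91 = 2.990
L(2,4) = 23, L_eff = 23/255 = 0.090196
t(2,4) = 3.9 - 2.990·0.090196 = 3.630
Σt over all 10·4 pixels = 2521571/25500 ≈ 98.8851373
V = pitch²·Σt = 1.1²·2521571/25500 = 119.651

t(2,4)=3.630 V=119.651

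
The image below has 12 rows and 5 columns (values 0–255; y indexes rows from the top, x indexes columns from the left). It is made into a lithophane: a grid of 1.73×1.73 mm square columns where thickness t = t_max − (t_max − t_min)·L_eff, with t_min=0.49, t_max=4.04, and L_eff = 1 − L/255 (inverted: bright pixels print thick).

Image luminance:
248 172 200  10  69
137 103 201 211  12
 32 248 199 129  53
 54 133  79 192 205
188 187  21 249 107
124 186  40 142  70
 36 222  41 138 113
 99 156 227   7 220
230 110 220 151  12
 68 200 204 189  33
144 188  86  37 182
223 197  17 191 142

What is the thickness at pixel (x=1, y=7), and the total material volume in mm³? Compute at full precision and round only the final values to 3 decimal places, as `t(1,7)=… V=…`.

span = t_max - t_min = 4.04 - 0.49 = 3.550
L(1,7) = 156, L_eff = 1 - 156/255 = 0.388235 (inverted)
t(1,7) = 4.04 - 3.550·0.388235 = 2.662
Σt over all 12·5 pixels = 180976/1275 ≈ 141.9419608
V = pitch²·Σt = 1.73²·180976/1275 = 424.818

t(1,7)=2.662 V=424.818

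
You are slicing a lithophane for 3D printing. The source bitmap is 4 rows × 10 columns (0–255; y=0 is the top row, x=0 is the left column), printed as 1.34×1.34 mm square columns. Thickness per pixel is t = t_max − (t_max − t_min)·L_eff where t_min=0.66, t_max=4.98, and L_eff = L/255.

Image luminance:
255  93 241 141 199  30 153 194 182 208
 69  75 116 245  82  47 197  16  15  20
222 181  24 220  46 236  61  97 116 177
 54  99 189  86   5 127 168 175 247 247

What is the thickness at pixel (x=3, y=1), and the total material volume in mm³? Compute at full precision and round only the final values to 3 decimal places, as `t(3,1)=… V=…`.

span = t_max - t_min = 4.98 - 0.66 = 4.320
L(3,1) = 245, L_eff = 245/255 = 0.960784
t(3,1) = 4.98 - 4.320·0.960784 = 0.829
Σt over all 4·10 pixels = 108.48
V = pitch²·Σt = 1.34²·108.48 = 194.787

t(3,1)=0.829 V=194.787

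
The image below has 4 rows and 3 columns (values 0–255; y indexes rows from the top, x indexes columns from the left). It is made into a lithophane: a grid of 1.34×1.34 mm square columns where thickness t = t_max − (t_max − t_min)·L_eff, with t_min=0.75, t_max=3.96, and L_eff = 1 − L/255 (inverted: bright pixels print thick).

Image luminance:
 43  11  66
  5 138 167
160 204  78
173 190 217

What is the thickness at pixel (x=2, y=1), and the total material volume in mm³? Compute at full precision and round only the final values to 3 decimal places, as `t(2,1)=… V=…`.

span = t_max - t_min = 3.96 - 0.75 = 3.210
L(2,1) = 167, L_eff = 1 - 167/255 = 0.345098 (inverted)
t(2,1) = 3.96 - 3.210·0.345098 = 2.852
Σt over all 4·3 pixels = 57966/2125 ≈ 27.2781176
V = pitch²·Σt = 1.34²·57966/2125 = 48.981

t(2,1)=2.852 V=48.981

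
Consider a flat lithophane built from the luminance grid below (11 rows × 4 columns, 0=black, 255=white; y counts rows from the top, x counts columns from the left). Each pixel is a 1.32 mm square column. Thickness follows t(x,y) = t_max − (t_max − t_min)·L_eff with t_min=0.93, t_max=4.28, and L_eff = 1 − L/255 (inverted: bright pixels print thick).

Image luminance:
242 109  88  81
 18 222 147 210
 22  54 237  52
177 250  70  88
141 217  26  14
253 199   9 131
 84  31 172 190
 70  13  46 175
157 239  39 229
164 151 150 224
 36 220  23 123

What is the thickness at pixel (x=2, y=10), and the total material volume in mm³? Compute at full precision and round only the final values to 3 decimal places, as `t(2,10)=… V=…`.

span = t_max - t_min = 4.28 - 0.93 = 3.350
L(2,10) = 23, L_eff = 1 - 23/255 = 0.909804 (inverted)
t(2,10) = 4.28 - 3.350·0.909804 = 1.232
Σt over all 11·4 pixels = 34319/300 ≈ 114.3966667
V = pitch²·Σt = 1.32²·34319/300 = 199.325

t(2,10)=1.232 V=199.325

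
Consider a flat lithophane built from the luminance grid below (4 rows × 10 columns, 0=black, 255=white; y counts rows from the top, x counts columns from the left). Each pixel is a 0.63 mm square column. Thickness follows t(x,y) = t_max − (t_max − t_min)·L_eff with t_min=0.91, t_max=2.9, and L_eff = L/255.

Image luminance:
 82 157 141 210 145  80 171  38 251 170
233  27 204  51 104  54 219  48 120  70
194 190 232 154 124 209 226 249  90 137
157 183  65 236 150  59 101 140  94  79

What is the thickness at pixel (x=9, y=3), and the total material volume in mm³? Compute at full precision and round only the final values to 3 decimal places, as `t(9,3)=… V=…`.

span = t_max - t_min = 2.9 - 0.91 = 1.990
L(9,3) = 79, L_eff = 79/255 = 0.309804
t(9,3) = 2.9 - 1.990·0.309804 = 2.283
Σt over all 4·10 pixels = 26983/375 ≈ 71.9546667
V = pitch²·Σt = 0.63²·26983/375 = 28.559

t(9,3)=2.283 V=28.559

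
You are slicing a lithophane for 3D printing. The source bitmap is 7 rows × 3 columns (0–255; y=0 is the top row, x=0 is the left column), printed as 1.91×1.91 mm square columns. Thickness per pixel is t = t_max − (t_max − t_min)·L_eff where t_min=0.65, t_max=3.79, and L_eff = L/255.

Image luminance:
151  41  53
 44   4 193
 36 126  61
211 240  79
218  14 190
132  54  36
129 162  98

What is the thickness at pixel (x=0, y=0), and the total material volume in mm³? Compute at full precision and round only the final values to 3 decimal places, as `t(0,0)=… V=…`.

t(0,0)=1.931 V=188.290

span = t_max - t_min = 3.79 - 0.65 = 3.140
L(0,0) = 151, L_eff = 151/255 = 0.592157
t(0,0) = 3.79 - 3.140·0.592157 = 1.931
Σt over all 7·3 pixels = 1316137/25500 ≈ 51.6132157
V = pitch²·Σt = 1.91²·1316137/25500 = 188.290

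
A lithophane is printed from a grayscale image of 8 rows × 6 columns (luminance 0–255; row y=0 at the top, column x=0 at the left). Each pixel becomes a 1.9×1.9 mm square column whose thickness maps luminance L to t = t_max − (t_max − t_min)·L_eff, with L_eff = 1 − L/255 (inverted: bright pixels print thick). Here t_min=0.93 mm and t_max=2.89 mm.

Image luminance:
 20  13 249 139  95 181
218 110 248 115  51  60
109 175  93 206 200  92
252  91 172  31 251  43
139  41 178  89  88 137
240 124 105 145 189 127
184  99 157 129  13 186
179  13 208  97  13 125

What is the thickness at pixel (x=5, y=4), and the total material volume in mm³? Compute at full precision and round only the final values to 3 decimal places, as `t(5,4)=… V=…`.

t(5,4)=1.983 V=333.712

span = t_max - t_min = 2.89 - 0.93 = 1.960
L(5,4) = 137, L_eff = 1 - 137/255 = 0.462745 (inverted)
t(5,4) = 2.89 - 1.960·0.462745 = 1.983
Σt over all 8·6 pixels = 196437/2125 ≈ 92.4409412
V = pitch²·Σt = 1.9²·196437/2125 = 333.712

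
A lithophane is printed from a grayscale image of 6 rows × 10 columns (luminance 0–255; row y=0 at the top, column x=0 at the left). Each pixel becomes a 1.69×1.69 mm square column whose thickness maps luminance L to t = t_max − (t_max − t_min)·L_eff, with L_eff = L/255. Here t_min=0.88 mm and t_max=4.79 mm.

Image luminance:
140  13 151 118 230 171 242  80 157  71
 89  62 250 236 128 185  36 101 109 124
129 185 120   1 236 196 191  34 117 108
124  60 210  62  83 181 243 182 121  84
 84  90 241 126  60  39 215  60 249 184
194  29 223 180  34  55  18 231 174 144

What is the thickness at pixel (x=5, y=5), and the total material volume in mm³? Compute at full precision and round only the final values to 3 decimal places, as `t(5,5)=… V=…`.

span = t_max - t_min = 4.79 - 0.88 = 3.910
L(5,5) = 55, L_eff = 55/255 = 0.215686
t(5,5) = 4.79 - 3.910·0.215686 = 3.947
Σt over all 6·10 pixels = 24733/150 ≈ 164.8866667
V = pitch²·Σt = 1.69²·24733/150 = 470.933

t(5,5)=3.947 V=470.933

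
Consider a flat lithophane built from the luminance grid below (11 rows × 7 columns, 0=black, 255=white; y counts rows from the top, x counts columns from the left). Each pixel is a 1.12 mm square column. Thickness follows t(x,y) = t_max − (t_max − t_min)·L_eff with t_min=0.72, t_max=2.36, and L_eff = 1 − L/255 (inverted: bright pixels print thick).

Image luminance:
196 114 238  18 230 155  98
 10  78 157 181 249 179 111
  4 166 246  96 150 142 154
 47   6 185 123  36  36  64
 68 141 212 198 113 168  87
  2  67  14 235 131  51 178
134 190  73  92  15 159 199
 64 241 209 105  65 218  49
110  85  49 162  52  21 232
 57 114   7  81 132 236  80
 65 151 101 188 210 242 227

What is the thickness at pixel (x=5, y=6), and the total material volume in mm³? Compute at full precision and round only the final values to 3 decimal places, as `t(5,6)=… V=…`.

span = t_max - t_min = 2.36 - 0.72 = 1.640
L(5,6) = 159, L_eff = 1 - 159/255 = 0.376471 (inverted)
t(5,6) = 2.36 - 1.640·0.376471 = 1.743
Σt over all 11·7 pixels = 248313/2125 ≈ 116.8531765
V = pitch²·Σt = 1.12²·248313/2125 = 146.581

t(5,6)=1.743 V=146.581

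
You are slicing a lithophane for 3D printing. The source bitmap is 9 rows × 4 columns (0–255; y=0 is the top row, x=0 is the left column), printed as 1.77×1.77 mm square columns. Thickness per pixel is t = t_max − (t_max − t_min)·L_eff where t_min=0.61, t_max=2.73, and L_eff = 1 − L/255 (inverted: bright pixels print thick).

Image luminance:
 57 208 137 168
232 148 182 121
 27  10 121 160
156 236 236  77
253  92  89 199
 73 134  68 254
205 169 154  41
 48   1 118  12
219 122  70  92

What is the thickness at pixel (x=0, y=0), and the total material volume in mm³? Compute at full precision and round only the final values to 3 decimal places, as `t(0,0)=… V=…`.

span = t_max - t_min = 2.73 - 0.61 = 2.120
L(0,0) = 57, L_eff = 1 - 57/255 = 0.776471 (inverted)
t(0,0) = 2.73 - 2.120·0.776471 = 1.084
Σt over all 9·4 pixels = 129504/2125 ≈ 60.9430588
V = pitch²·Σt = 1.77²·129504/2125 = 190.929

t(0,0)=1.084 V=190.929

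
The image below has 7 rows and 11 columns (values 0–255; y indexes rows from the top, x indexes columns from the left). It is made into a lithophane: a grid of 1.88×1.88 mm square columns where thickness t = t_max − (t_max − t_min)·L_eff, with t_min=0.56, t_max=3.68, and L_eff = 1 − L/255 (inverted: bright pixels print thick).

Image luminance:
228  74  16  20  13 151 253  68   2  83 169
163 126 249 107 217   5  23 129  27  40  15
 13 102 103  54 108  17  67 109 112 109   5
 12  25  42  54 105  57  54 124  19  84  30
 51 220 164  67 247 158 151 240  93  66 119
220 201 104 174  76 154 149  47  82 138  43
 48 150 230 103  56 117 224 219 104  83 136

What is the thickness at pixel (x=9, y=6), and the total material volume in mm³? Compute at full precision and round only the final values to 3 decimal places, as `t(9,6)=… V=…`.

t(9,6)=1.576 V=499.094

span = t_max - t_min = 3.68 - 0.56 = 3.120
L(9,6) = 83, L_eff = 1 - 83/255 = 0.674510 (inverted)
t(9,6) = 3.68 - 3.120·0.674510 = 1.576
Σt over all 7·11 pixels = 300072/2125 ≈ 141.2103529
V = pitch²·Σt = 1.88²·300072/2125 = 499.094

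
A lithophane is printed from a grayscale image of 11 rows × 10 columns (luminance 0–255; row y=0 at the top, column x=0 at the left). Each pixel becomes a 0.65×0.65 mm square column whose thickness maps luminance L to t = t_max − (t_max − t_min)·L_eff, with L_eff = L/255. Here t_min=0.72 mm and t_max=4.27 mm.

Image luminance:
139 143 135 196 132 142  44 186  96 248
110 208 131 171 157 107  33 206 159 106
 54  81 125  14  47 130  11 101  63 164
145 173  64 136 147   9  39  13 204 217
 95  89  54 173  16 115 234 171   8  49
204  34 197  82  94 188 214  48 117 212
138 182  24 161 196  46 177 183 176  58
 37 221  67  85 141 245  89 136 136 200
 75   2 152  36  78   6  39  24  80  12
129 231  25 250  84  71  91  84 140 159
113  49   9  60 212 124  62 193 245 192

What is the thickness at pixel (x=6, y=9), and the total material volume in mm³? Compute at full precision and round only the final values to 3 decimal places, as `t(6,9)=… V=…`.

t(6,9)=3.003 V=122.543

span = t_max - t_min = 4.27 - 0.72 = 3.550
L(6,9) = 91, L_eff = 91/255 = 0.356863
t(6,9) = 4.27 - 3.550·0.356863 = 3.003
Σt over all 11·10 pixels = 295843/1020 ≈ 290.0421569
V = pitch²·Σt = 0.65²·295843/1020 = 122.543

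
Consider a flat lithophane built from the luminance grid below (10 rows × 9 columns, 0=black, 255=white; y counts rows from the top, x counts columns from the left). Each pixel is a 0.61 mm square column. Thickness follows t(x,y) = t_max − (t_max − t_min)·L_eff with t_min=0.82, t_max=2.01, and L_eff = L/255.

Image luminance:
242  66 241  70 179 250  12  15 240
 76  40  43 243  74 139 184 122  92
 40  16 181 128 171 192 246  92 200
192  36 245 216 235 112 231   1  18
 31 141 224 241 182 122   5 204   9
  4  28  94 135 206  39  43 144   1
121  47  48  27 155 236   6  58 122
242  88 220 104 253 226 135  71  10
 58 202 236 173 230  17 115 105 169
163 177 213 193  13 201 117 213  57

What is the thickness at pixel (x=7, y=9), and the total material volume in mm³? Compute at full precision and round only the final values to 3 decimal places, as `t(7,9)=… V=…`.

span = t_max - t_min = 2.01 - 0.82 = 1.190
L(7,9) = 213, L_eff = 213/255 = 0.835294
t(7,9) = 2.01 - 1.190·0.835294 = 1.016
Σt over all 10·9 pixels = 47618/375 ≈ 126.9813333
V = pitch²·Σt = 0.61²·47618/375 = 47.250

t(7,9)=1.016 V=47.250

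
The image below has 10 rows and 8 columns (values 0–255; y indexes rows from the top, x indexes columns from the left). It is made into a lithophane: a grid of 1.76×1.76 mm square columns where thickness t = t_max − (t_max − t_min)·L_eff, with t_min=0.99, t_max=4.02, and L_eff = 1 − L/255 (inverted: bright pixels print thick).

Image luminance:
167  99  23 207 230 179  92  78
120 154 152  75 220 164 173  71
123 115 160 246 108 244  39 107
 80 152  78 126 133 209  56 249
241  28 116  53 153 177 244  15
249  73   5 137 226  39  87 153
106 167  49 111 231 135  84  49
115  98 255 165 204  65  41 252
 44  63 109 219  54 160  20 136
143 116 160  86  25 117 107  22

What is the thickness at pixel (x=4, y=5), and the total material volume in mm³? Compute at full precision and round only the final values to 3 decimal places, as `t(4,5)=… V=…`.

span = t_max - t_min = 4.02 - 0.99 = 3.030
L(4,5) = 226, L_eff = 1 - 226/255 = 0.113725 (inverted)
t(4,5) = 4.02 - 3.030·0.113725 = 3.675
Σt over all 10·8 pixels = 1696633/8500 ≈ 199.6038824
V = pitch²·Σt = 1.76²·1696633/8500 = 618.293

t(4,5)=3.675 V=618.293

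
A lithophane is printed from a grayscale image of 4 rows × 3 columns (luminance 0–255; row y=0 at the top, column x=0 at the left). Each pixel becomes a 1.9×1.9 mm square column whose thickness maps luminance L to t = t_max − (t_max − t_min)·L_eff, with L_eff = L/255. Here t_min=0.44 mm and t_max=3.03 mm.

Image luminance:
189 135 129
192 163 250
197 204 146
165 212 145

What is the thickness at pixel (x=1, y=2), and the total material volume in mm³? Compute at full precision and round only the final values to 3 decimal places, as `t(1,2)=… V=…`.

t(1,2)=0.958 V=53.270

span = t_max - t_min = 3.03 - 0.44 = 2.590
L(1,2) = 204, L_eff = 204/255 = 0.800000
t(1,2) = 3.03 - 2.590·0.800000 = 0.958
Σt over all 4·3 pixels = 125429/8500 ≈ 14.7563529
V = pitch²·Σt = 1.9²·125429/8500 = 53.270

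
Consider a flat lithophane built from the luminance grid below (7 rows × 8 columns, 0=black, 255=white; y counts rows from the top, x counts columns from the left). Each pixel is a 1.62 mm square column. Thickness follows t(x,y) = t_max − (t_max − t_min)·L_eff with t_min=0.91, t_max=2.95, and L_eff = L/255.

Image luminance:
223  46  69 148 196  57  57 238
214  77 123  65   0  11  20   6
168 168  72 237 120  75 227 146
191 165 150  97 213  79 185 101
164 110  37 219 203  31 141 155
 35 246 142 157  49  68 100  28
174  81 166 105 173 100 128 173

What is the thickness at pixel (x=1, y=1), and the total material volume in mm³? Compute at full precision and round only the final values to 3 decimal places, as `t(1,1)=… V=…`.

t(1,1)=2.334 V=288.075

span = t_max - t_min = 2.95 - 0.91 = 2.040
L(1,1) = 77, L_eff = 77/255 = 0.301961
t(1,1) = 2.95 - 2.040·0.301961 = 2.334
Σt over all 7·8 pixels = 109.768
V = pitch²·Σt = 1.62²·109.768 = 288.075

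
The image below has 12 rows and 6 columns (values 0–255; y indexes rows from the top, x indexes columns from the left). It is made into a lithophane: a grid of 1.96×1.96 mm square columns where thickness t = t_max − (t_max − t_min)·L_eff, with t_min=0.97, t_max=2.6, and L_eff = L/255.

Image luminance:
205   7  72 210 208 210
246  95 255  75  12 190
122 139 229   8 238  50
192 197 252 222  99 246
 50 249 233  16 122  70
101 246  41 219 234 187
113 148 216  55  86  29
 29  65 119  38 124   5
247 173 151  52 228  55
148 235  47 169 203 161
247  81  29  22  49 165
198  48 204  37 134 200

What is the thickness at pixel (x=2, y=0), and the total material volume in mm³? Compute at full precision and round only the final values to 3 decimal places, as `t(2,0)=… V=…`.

span = t_max - t_min = 2.6 - 0.97 = 1.630
L(2,0) = 72, L_eff = 72/255 = 0.282353
t(2,0) = 2.6 - 1.630·0.282353 = 2.140
Σt over all 12·6 pixels = 3166909/25500 ≈ 124.1925098
V = pitch²·Σt = 1.96²·3166909/25500 = 477.098

t(2,0)=2.140 V=477.098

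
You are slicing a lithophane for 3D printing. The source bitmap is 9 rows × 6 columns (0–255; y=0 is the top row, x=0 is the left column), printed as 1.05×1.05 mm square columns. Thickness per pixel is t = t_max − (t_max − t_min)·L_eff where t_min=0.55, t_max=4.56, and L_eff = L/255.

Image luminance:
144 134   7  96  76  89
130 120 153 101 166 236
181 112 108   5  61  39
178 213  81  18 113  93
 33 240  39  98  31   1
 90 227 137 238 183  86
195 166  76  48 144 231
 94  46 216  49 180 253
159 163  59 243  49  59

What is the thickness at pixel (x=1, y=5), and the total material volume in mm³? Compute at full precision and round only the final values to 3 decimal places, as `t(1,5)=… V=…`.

t(1,5)=0.990 V=159.012

span = t_max - t_min = 4.56 - 0.55 = 4.010
L(1,5) = 227, L_eff = 227/255 = 0.890196
t(1,5) = 4.56 - 4.010·0.890196 = 0.990
Σt over all 9·6 pixels = 3677833/25500 ≈ 144.2287451
V = pitch²·Σt = 1.05²·3677833/25500 = 159.012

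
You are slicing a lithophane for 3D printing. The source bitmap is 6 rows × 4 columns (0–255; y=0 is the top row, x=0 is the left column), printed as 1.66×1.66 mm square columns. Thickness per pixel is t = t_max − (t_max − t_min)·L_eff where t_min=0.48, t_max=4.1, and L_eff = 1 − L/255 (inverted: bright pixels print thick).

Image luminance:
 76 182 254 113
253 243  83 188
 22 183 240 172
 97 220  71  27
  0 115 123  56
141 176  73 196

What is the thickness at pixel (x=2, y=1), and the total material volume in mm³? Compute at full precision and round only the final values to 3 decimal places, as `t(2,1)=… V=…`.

span = t_max - t_min = 4.1 - 0.48 = 3.620
L(2,1) = 83, L_eff = 1 - 83/255 = 0.674510 (inverted)
t(2,1) = 4.1 - 3.620·0.674510 = 1.658
Σt over all 6·4 pixels = 372452/6375 ≈ 58.4238431
V = pitch²·Σt = 1.66²·372452/6375 = 160.993

t(2,1)=1.658 V=160.993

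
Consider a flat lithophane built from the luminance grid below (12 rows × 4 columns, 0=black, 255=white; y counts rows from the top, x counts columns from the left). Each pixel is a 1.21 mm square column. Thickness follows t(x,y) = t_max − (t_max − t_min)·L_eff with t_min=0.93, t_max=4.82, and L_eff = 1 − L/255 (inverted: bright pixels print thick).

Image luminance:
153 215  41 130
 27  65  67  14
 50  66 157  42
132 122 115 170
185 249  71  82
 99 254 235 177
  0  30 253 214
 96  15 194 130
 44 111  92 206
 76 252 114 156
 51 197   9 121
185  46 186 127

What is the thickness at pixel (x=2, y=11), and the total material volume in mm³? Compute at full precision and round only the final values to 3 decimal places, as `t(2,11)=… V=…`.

span = t_max - t_min = 4.82 - 0.93 = 3.890
L(2,11) = 186, L_eff = 1 - 186/255 = 0.270588 (inverted)
t(2,11) = 4.82 - 3.890·0.270588 = 3.767
Σt over all 12·4 pixels = 1134489/8500 ≈ 133.4692941
V = pitch²·Σt = 1.21²·1134489/8500 = 195.412

t(2,11)=3.767 V=195.412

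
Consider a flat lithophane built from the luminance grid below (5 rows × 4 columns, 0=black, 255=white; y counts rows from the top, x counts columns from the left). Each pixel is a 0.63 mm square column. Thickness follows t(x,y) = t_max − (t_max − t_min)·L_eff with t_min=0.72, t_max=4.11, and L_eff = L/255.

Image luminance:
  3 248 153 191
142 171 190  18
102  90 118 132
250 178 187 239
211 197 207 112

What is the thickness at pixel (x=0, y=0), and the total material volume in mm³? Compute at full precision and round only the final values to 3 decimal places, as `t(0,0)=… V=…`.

t(0,0)=4.070 V=16.062

span = t_max - t_min = 4.11 - 0.72 = 3.390
L(0,0) = 3, L_eff = 3/255 = 0.011765
t(0,0) = 4.11 - 3.390·0.011765 = 4.070
Σt over all 5·4 pixels = 343993/8500 ≈ 40.4697647
V = pitch²·Σt = 0.63²·343993/8500 = 16.062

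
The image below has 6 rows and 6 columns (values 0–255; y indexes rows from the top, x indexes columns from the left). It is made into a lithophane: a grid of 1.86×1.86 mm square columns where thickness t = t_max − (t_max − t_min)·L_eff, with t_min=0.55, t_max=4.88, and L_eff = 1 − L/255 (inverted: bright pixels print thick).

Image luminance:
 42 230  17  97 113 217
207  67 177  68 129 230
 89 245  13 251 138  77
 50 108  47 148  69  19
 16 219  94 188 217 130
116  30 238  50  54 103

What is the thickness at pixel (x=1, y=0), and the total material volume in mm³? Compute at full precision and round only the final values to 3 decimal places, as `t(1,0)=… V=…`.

t(1,0)=4.455 V=321.281

span = t_max - t_min = 4.88 - 0.55 = 4.330
L(1,0) = 230, L_eff = 1 - 230/255 = 0.098039 (inverted)
t(1,0) = 4.88 - 4.330·0.098039 = 4.455
Σt over all 6·6 pixels = 2368099/25500 ≈ 92.8666275
V = pitch²·Σt = 1.86²·2368099/25500 = 321.281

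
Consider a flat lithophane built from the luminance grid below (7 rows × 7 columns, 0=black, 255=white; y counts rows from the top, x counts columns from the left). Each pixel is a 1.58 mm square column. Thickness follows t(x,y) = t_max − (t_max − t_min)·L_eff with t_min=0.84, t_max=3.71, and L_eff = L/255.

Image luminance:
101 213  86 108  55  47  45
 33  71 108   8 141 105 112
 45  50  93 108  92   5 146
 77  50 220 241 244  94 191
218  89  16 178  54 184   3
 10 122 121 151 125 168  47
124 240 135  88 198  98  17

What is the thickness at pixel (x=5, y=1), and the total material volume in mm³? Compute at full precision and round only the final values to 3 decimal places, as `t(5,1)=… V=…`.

t(5,1)=2.528 V=305.610

span = t_max - t_min = 3.71 - 0.84 = 2.870
L(5,1) = 105, L_eff = 105/255 = 0.411765
t(5,1) = 3.71 - 2.870·0.411765 = 2.528
Σt over all 7·7 pixels = 156086/1275 ≈ 122.4203922
V = pitch²·Σt = 1.58²·156086/1275 = 305.610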